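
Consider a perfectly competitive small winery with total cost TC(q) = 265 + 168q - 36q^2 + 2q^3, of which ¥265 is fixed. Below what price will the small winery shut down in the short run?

The firm shuts down when price falls below the minimum of average variable cost. AVC = VC/q = 168 - 36q + 2q^2.
At the minimum of AVC, MC = AVC. MC = 168 - 72q + 6q^2; setting MC = AVC gives 4q^2 - 36q = 0, so q = 9. min AVC = 6.
The firm shuts down for any P below ¥6.

¥6 per unit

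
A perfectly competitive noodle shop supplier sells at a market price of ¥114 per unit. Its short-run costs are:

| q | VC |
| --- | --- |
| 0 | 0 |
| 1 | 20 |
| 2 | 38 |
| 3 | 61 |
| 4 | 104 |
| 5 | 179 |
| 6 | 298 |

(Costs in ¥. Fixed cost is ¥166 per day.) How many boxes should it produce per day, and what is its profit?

Tabulate TR − TC: q=0: -166; q=1: -72; q=2: 24; q=3: 115; q=4: 186; q=5: 225; q=6: 220.
Profit is maximized at q = 5. AVC there is 179/5 = ¥35.80 ≤ P, so producing beats shutting down (which would give -¥166).

q = 5; profit = ¥225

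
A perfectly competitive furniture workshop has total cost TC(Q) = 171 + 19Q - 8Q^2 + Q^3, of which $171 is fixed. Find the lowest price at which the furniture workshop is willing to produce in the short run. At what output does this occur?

$3 per unit, at Q = 4

The firm shuts down when price falls below the minimum of average variable cost. AVC = VC/Q = 19 - 8Q + Q^2.
dAVC/dQ = -8 + 2Q = 0 gives Q = 4. min AVC = 19 - 8·4 + 4^2 = 3.
The firm shuts down for any P below $3.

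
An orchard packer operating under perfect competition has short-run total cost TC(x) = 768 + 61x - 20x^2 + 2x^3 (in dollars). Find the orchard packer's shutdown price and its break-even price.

Shutdown price = $11; break-even price = $125

Shutdown price = min AVC. AVC = 61 - 20x + 2x^2, with vertex at x = 5 and minimum $11.
ATC = 768/x + 61 - 20x + 2x^2. Setting dATC/dx = −768/x^2 − 20 + 4x = 0 gives x = 8 (since 4·8^3 − 20·8^2 = 768).
min ATC = 768/8 + 61 − 20·8 + 2·8^2 = $125. That is the break-even price.
For $11 ≤ P < $125 the firm produces at a loss; below $11 it shuts down.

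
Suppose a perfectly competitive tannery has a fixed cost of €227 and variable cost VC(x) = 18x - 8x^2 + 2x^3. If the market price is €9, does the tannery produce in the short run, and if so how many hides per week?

From TC, MC = TC'(x) = 18 - 16x + 6x^2 and AVC = VC/x = 18 - 8x + 2x^2.
The AVC parabola has its vertex at x = 8/4 = 2, where AVC = 18 - 8·2 + 2·2^2 = €10.
Since P = €9 < min AVC = €10, price fails to cover variable cost at any output.
Best response: produce nothing and absorb the €227 fixed cost.

Shut down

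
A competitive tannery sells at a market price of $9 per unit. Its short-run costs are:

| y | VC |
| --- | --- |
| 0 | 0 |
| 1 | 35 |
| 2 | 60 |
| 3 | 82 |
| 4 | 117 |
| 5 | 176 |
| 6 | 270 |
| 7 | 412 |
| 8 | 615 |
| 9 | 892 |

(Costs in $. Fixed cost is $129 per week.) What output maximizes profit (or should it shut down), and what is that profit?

y = 0 (shut down); profit = -$129

Profit at each row (π = 9y − TC): y=0: -129; y=1: -155; y=2: -171; y=3: -184; y=4: -210; y=5: -260; y=6: -345; y=7: -478; y=8: -672; y=9: -940.
Profit is highest at y = 0. Equivalently, the lowest AVC in the table is 82/3 ≈ $27.33 at y = 3, and P = $9 falls below it — price never covers variable cost, so the firm shuts down and loses only its fixed cost.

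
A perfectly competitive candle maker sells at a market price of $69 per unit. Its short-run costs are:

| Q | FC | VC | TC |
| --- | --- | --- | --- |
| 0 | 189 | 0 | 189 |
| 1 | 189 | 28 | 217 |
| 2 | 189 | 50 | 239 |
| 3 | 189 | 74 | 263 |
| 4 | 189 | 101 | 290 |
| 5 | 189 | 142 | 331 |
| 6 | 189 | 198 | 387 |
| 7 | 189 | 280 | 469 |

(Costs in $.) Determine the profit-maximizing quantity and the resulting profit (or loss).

Compute π = P·Q − TC at each output: Q=0: -189; Q=1: -148; Q=2: -101; Q=3: -56; Q=4: -14; Q=5: 14; Q=6: 27; Q=7: 14.
Profit is maximized at Q = 6. AVC there is 198/6 = $33 ≤ P, so producing beats shutting down (which would give -$189).

Q = 6; profit = $27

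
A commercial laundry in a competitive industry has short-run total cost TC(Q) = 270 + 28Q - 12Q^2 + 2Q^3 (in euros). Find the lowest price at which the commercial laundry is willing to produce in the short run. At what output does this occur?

€10 per unit, at Q = 3

The shutdown price is the minimum of AVC. VC = 28Q - 12Q^2 + 2Q^3, so AVC = 28 - 12Q + 2Q^2.
At the minimum of AVC, MC = AVC. MC = 28 - 24Q + 6Q^2; setting MC = AVC gives 4Q^2 - 12Q = 0, so Q = 3. min AVC = 10.
So the shutdown price is €10.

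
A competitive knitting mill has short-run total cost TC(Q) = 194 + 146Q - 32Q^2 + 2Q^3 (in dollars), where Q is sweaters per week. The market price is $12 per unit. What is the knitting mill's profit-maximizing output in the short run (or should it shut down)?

Shut down

Strip out fixed cost: VC = 146Q - 32Q^2 + 2Q^3. Then AVC = 146 - 32Q + 2Q^2 and MC = 146 - 64Q + 6Q^2.
AVC hits its minimum where MC = AVC, at Q = 8, giving min AVC = 146 - 32·8 + 2·8^2 = $18.
Since P = $12 < min AVC = $18, price fails to cover variable cost at any output.
The firm minimizes its loss by shutting down and losing only its fixed cost of $194.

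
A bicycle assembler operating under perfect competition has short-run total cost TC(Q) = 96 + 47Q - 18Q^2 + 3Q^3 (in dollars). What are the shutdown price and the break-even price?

Shutdown price = $20; break-even price = $47

Shutdown price = min AVC. AVC = 47 - 18Q + 3Q^2, with vertex at Q = 3 and minimum $20.
ATC = 96/Q + 47 - 18Q + 3Q^2. Setting dATC/dQ = −96/Q^2 − 18 + 6Q = 0 gives Q = 4 (since 6·4^3 − 18·4^2 = 96).
min ATC = 96/4 + 47 − 18·4 + 3·4^2 = $47. That is the break-even price.
Between these two prices the firm operates at a loss; above $47 it earns a profit.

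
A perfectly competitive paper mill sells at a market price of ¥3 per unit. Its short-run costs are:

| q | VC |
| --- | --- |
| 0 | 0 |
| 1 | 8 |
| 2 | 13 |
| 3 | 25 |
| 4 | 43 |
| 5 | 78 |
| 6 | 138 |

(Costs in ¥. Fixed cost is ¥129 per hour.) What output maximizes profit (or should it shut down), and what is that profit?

Profit at each row (π = 3q − TC): q=0: -129; q=1: -134; q=2: -136; q=3: -145; q=4: -160; q=5: -192; q=6: -249.
Profit is highest at q = 0. Equivalently, the lowest AVC in the table is 13/2 ≈ ¥6.50 at q = 2, and P = ¥3 falls below it — price never covers variable cost, so the firm shuts down and loses only its fixed cost.

q = 0 (shut down); profit = -¥129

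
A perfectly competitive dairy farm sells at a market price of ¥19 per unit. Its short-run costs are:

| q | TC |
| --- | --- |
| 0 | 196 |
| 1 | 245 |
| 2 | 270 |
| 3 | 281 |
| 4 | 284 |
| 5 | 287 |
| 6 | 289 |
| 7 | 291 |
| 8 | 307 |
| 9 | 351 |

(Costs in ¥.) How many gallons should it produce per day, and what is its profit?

q = 8; profit = -¥155

Tabulate TR − TC: q=0: -196; q=1: -226; q=2: -232; q=3: -224; q=4: -208; q=5: -192; q=6: -175; q=7: -158; q=8: -155; q=9: -180.
Profit is maximized at q = 8. AVC there is 111/8 = ¥13.88 ≤ P, so producing beats shutting down (which would give -¥196).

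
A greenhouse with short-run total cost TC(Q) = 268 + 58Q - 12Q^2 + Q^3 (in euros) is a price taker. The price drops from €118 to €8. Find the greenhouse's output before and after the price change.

MC = 58 - 24Q + 3Q^2; the shutdown threshold is min AVC = €22 (at Q = 6).
With P = €118 above the shutdown price, P = MC gives Q = 10.
At P = €8 < min AVC = €22, price no longer covers variable cost at any output, so the firm shuts down: Q = 0.

Output falls from 10 to 0 (the firm shuts down)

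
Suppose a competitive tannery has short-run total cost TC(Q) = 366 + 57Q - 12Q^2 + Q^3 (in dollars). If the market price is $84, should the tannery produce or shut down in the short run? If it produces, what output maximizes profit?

From TC, MC = TC'(Q) = 57 - 24Q + 3Q^2 and AVC = VC/Q = 57 - 12Q + Q^2.
AVC hits its minimum where MC = AVC, at Q = 6, giving min AVC = 57 - 12·6 + 6^2 = $21.
Since P = $84 ≥ min AVC = $21, price covers variable cost and the firm should produce.
Set P = MC: 84 = 57 - 24Q + 3Q^2 → -27 - 24Q + 3Q^2 = 0. The roots are Q = -1 and Q = 9; the profit-maximizing output is on the rising part of MC, so Q* = 9.
Check: AVC at Q = 9 is $30 ≤ P, so revenue covers variable cost.
Profit = P·Q − TC = 84·9 − 636 = $120.

Produce at Q = 9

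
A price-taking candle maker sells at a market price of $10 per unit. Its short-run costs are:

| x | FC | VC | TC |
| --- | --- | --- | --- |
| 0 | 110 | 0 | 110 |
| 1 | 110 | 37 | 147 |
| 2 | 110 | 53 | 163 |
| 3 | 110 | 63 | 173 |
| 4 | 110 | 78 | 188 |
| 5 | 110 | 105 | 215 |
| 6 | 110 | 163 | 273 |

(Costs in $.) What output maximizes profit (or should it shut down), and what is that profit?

Profit at each row (π = 10x − TC): x=0: -110; x=1: -137; x=2: -143; x=3: -143; x=4: -148; x=5: -165; x=6: -213.
Profit is highest at x = 0. Equivalently, the lowest AVC in the table is 78/4 ≈ $19.50 at x = 4, and P = $10 falls below it — price never covers variable cost, so the firm shuts down and loses only its fixed cost.

x = 0 (shut down); profit = -$110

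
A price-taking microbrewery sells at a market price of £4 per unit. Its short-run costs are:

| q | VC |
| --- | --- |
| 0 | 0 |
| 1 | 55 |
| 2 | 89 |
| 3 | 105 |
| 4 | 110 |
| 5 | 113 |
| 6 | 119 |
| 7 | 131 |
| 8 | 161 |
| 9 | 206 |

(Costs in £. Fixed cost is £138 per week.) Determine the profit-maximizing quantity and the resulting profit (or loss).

Tabulate TR − TC: q=0: -138; q=1: -189; q=2: -219; q=3: -231; q=4: -232; q=5: -231; q=6: -233; q=7: -241; q=8: -267; q=9: -308.
Profit is highest at q = 0. Equivalently, the lowest AVC in the table is 131/7 ≈ £18.71 at q = 7, and P = £4 falls below it — price never covers variable cost, so the firm shuts down and loses only its fixed cost.

q = 0 (shut down); profit = -£138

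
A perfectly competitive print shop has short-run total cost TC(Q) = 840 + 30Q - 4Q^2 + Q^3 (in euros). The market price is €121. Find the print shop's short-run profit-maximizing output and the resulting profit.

AVC = 30 - 4Q + Q^2 has its minimum €26 at Q = 2; price €121 clears that bar, so the firm operates.
With MC = 30 - 8Q + 3Q^2, P = MC on the upward-sloping part at Q* = 7.
TR = 121·7 = 847. TC = 840 + 357 = 1197. Profit = 847 − 1197 = -€350.
By producing, the firm covers all variable cost plus €490 of fixed cost; shutting down would lose the full €840.

Profit = -€350 at Q = 7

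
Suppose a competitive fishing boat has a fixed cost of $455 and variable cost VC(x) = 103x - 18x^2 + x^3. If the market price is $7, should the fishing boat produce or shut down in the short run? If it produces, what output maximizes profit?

Strip out fixed cost: VC = 103x - 18x^2 + x^3. Then AVC = 103 - 18x + x^2 and MC = 103 - 36x + 3x^2.
AVC hits its minimum where MC = AVC, at x = 9, giving min AVC = 103 - 18·9 + 9^2 = $22.
With P < min AVC ($7 < $22), every unit sold adds to the loss.
The firm minimizes its loss by shutting down and losing only its fixed cost of $455.

Shut down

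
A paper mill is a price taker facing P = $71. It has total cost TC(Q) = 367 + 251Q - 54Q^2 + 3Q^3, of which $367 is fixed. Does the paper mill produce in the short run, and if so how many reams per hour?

Strip out fixed cost: VC = 251Q - 54Q^2 + 3Q^3. Then AVC = 251 - 54Q + 3Q^2 and MC = 251 - 108Q + 9Q^2.
AVC hits its minimum where MC = AVC, at Q = 9, giving min AVC = 251 - 54·9 + 3·9^2 = $8.
P = $71 exceeds min AVC = $8, so the firm stays open.
Set P = MC: 71 = 251 - 108Q + 9Q^2 → 180 - 108Q + 9Q^2 = 0. The roots are Q = 2 and Q = 10; the profit-maximizing output is on the rising part of MC, so Q* = 10.
Check: AVC at Q = 10 is $11 ≤ P, so revenue covers variable cost.
Profit = P·Q − TC = 71·10 − 477 = $233.

Produce at Q = 10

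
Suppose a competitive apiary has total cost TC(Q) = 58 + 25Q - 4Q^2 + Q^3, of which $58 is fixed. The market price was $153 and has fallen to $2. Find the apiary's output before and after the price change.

AVC = 25 - 4Q + Q^2, minimized at Q = 2 where min AVC = $21. MC = 25 - 8Q + 3Q^2.
With P = $153 above the shutdown price, P = MC gives Q = 8.
At P = $2 < min AVC = $21, price no longer covers variable cost at any output, so the firm shuts down: Q = 0.

Output falls from 8 to 0 (the firm shuts down)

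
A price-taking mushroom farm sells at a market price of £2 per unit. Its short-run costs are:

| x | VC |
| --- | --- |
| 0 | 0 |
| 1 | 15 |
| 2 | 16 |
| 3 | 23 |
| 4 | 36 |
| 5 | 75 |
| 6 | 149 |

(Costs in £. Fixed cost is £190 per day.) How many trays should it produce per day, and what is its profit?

Profit at each row (π = 2x − TC): x=0: -190; x=1: -203; x=2: -202; x=3: -207; x=4: -218; x=5: -255; x=6: -327.
Profit is highest at x = 0. Equivalently, the lowest AVC in the table is 23/3 ≈ £7.67 at x = 3, and P = £2 falls below it — price never covers variable cost, so the firm shuts down and loses only its fixed cost.

x = 0 (shut down); profit = -£190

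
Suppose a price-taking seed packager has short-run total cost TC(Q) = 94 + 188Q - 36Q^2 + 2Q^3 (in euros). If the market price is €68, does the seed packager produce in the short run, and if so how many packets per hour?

Produce at Q = 10

From TC, MC = TC'(Q) = 188 - 72Q + 6Q^2 and AVC = VC/Q = 188 - 36Q + 2Q^2.
AVC is minimized where dAVC/dQ = -36 + 4Q = 0, at Q = 9; min AVC = 188 - 36·9 + 2·9^2 = €26.
Because €68 ≥ €26, revenue can cover variable cost; the firm operates.
Set P = MC: 68 = 188 - 72Q + 6Q^2 → 120 - 72Q + 6Q^2 = 0. The roots are Q = 2 and Q = 10; the profit-maximizing output is on the rising part of MC, so Q* = 10.
Check: AVC at Q = 10 is €28 ≤ P, so revenue covers variable cost.
Profit = P·Q − TC = 68·10 − 374 = €306.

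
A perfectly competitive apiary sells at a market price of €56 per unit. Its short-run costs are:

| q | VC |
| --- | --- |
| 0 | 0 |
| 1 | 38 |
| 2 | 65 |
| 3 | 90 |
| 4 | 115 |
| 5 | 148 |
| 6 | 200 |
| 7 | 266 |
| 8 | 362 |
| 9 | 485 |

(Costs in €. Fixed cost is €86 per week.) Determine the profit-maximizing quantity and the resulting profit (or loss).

q = 6; profit = €50

Profit at each row (π = 56q − TC): q=0: -86; q=1: -68; q=2: -39; q=3: -8; q=4: 23; q=5: 46; q=6: 50; q=7: 40; q=8: 0; q=9: -67.
Profit is maximized at q = 6. AVC there is 200/6 = €33.33 ≤ P, so producing beats shutting down (which would give -€86).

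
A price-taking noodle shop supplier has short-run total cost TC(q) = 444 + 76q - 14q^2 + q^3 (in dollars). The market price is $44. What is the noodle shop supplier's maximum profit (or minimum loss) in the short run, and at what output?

Profit = -$316 at q = 8

AVC = 76 - 14q + q^2 has its minimum $27 at q = 7; price $44 clears that bar, so the firm operates.
With MC = 76 - 28q + 3q^2, P = MC on the upward-sloping part at q* = 8.
TR = 44·8 = 352. TC = 444 + 224 = 668. Profit = 352 − 668 = -$316.
By producing, the firm covers all variable cost plus $128 of fixed cost; shutting down would lose the full $444.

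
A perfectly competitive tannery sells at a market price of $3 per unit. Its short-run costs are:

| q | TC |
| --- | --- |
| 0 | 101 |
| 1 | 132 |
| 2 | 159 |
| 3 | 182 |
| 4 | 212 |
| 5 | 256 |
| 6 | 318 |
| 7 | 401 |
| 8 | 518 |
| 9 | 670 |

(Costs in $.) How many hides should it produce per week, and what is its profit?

Tabulate TR − TC: q=0: -101; q=1: -129; q=2: -153; q=3: -173; q=4: -200; q=5: -241; q=6: -300; q=7: -380; q=8: -494; q=9: -643.
Profit is highest at q = 0. Equivalently, the lowest AVC in the table is 81/3 ≈ $27 at q = 3, and P = $3 falls below it — price never covers variable cost, so the firm shuts down and loses only its fixed cost.

q = 0 (shut down); profit = -$101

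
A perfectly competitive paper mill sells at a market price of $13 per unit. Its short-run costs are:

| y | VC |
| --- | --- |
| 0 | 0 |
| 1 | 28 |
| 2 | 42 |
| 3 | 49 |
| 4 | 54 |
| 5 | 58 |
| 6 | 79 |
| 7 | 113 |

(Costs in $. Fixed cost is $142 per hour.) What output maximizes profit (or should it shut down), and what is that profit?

y = 5; profit = -$135

Profit at each row (π = 13y − TC): y=0: -142; y=1: -157; y=2: -158; y=3: -152; y=4: -144; y=5: -135; y=6: -143; y=7: -164.
Profit is maximized at y = 5. AVC there is 58/5 = $11.60 ≤ P, so producing beats shutting down (which would give -$142).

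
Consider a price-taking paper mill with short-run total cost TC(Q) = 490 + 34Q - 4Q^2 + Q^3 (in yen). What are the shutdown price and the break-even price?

Shutdown price = ¥30; break-even price = ¥125

AVC = 34 - 4Q + Q^2; minimized at Q = 2, giving min AVC = ¥30. That is the shutdown price.
ATC = 490/Q + 34 - 4Q + Q^2. Setting dATC/dQ = −490/Q^2 − 4 + 2Q = 0 gives Q = 7 (since 2·7^3 − 4·7^2 = 490).
min ATC = 490/7 + 34 − 4·7 + 7^2 = ¥125. That is the break-even price.
Between these two prices the firm operates at a loss; above ¥125 it earns a profit.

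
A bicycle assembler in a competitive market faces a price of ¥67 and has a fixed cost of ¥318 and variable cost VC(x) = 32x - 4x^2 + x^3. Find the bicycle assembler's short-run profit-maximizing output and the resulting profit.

Profit = -¥168 at x = 5

AVC = 32 - 4x + x^2 has its minimum ¥28 at x = 2; price ¥67 clears that bar, so the firm operates.
With MC = 32 - 8x + 3x^2, P = MC on the upward-sloping part at x* = 5.
TR = 67·5 = 335. TC = 318 + 185 = 503. Profit = 335 − 503 = -¥168.
By producing, the firm covers all variable cost plus ¥150 of fixed cost; shutting down would lose the full ¥318.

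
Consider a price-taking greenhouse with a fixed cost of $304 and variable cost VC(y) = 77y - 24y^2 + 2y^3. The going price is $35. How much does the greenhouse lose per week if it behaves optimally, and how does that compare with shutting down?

Profit = -$108 at y = 7

AVC = 77 - 24y + 2y^2; min AVC = $5 at y = 6. Since P = $35 ≥ min AVC, the firm produces.
MC = 77 - 48y + 6y^2. Setting P = MC and taking the root on the rising branch gives y* = 7.
TR = 35·7 = 245. TC = 304 + 49 = 353. Profit = 245 − 353 = -$108.
By producing, the firm covers all variable cost plus $196 of fixed cost; shutting down would lose the full $304.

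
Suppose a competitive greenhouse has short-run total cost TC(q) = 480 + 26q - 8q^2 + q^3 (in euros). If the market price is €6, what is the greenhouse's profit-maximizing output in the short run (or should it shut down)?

Shut down

Variable cost is VC = 26q - 8q^2 + q^3, so AVC = VC/q = 26 - 8q + q^2 and MC = dTC/dq = 26 - 16q + 3q^2.
The AVC parabola has its vertex at q = 8/2 = 4, where AVC = 26 - 8·4 + 4^2 = €10.
Since P = €6 < min AVC = €10, price fails to cover variable cost at any output.
Shutting down limits the loss to fixed cost, €480.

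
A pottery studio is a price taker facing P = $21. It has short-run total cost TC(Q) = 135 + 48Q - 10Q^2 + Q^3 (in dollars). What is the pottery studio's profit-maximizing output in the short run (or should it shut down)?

Strip out fixed cost: VC = 48Q - 10Q^2 + Q^3. Then AVC = 48 - 10Q + Q^2 and MC = 48 - 20Q + 3Q^2.
AVC hits its minimum where MC = AVC, at Q = 5, giving min AVC = 48 - 10·5 + 5^2 = $23.
P = $21 lies below min AVC = $23; no output level covers variable cost.
Shutting down limits the loss to fixed cost, $135.

Shut down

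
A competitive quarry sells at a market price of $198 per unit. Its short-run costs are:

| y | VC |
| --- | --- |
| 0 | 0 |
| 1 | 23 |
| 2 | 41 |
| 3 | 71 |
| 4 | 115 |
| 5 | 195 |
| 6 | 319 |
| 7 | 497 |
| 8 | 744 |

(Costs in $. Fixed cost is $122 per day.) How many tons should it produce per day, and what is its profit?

y = 7; profit = $767

Compute π = P·y − TC at each output: y=0: -122; y=1: 53; y=2: 233; y=3: 401; y=4: 555; y=5: 673; y=6: 747; y=7: 767; y=8: 718.
Profit is maximized at y = 7. AVC there is 497/7 = $71 ≤ P, so producing beats shutting down (which would give -$122).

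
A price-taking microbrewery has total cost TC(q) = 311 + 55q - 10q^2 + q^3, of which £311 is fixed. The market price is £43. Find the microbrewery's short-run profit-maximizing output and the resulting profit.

Profit = -£239 at q = 6

AVC = 55 - 10q + q^2 has its minimum £30 at q = 5; price £43 clears that bar, so the firm operates.
With MC = 55 - 20q + 3q^2, P = MC on the upward-sloping part at q* = 6.
TR = 43·6 = 258. TC = 311 + 186 = 497. Profit = 258 − 497 = -£239.
That loss of £239 beats the £311 the firm would lose by shutting down; producing recovers £72 of fixed cost.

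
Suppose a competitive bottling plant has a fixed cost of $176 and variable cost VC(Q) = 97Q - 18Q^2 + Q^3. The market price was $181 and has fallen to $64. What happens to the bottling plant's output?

AVC = 97 - 18Q + Q^2, minimized at Q = 9 where min AVC = $16. MC = 97 - 36Q + 3Q^2.
At P = $181 ≥ min AVC, set P = MC on the rising branch: Q = 14.
At P = $64 ≥ min AVC, set P = MC: Q = 11. The firm stays open but cuts output.

Output falls from 14 to 11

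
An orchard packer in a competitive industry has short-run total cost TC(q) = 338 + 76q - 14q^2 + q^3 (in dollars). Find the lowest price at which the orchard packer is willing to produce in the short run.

The firm shuts down when price falls below the minimum of average variable cost. AVC = VC/q = 76 - 14q + q^2.
At the minimum of AVC, MC = AVC. MC = 76 - 28q + 3q^2; setting MC = AVC gives 2q^2 - 14q = 0, so q = 7. min AVC = 27.
So the shutdown price is $27.

$27 per unit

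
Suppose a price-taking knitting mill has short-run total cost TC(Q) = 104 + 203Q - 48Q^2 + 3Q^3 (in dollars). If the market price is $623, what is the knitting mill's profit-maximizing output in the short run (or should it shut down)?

Produce at Q = 14

Variable cost is VC = 203Q - 48Q^2 + 3Q^3, so AVC = VC/Q = 203 - 48Q + 3Q^2 and MC = dTC/dQ = 203 - 96Q + 9Q^2.
AVC is minimized where dAVC/dQ = -48 + 6Q = 0, at Q = 8; min AVC = 203 - 48·8 + 3·8^2 = $11.
Because $623 ≥ $11, revenue can cover variable cost; the firm operates.
Solving P = MC: -420 - 96Q + 9Q^2 = 0 ⇒ Q = -10/3 or 14. On the upward-sloping branch, Q* = 14.
Check: AVC at Q = 14 is $119 ≤ P, so revenue covers variable cost.
Profit = P·Q − TC = 623·14 − 1770 = $6952.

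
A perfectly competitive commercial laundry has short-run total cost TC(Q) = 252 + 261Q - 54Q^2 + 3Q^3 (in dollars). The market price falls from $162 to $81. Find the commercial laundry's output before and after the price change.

MC = 261 - 108Q + 9Q^2; the shutdown threshold is min AVC = $18 (at Q = 9).
At P = $162 ≥ min AVC, set P = MC on the rising branch: Q = 11.
At P = $81 ≥ min AVC, set P = MC: Q = 10. The firm stays open but cuts output.

Output falls from 11 to 10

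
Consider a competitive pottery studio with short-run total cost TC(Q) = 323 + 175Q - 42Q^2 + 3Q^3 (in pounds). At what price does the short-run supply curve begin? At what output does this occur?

£28 per unit, at Q = 7

Short-run supply begins at min AVC. From VC = 175Q - 42Q^2 + 3Q^3, AVC = 175 - 42Q + 3Q^2.
dAVC/dQ = -42 + 6Q = 0 gives Q = 7. min AVC = 175 - 42·7 + 3·7^2 = 28.
For P < £28 the firm produces nothing.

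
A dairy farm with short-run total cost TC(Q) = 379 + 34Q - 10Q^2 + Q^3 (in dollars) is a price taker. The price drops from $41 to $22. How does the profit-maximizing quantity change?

Output falls from 7 to 6

AVC = 34 - 10Q + Q^2, minimized at Q = 5 where min AVC = $9. MC = 34 - 20Q + 3Q^2.
With P = $41 above the shutdown price, P = MC gives Q = 7.
At P = $22 ≥ min AVC, set P = MC: Q = 6. The firm stays open but cuts output.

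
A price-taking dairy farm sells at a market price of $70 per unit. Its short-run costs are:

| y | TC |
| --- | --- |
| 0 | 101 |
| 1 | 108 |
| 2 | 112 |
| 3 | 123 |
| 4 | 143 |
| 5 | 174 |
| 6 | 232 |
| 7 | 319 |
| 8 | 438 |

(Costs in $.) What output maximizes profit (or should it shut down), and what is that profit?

y = 6; profit = $188

Profit at each row (π = 70y − TC): y=0: -101; y=1: -38; y=2: 28; y=3: 87; y=4: 137; y=5: 176; y=6: 188; y=7: 171; y=8: 122.
Profit is maximized at y = 6. AVC there is 131/6 = $21.83 ≤ P, so producing beats shutting down (which would give -$101).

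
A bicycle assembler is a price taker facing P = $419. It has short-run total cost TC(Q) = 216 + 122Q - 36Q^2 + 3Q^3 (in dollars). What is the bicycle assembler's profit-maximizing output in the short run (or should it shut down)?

Strip out fixed cost: VC = 122Q - 36Q^2 + 3Q^3. Then AVC = 122 - 36Q + 3Q^2 and MC = 122 - 72Q + 9Q^2.
AVC is minimized where dAVC/dQ = -36 + 6Q = 0, at Q = 6; min AVC = 122 - 36·6 + 3·6^2 = $14.
Because $419 ≥ $14, revenue can cover variable cost; the firm operates.
P = MC gives -297 - 72Q + 9Q^2 = 0, with roots -3 and 11. Take the larger (rising MC): Q* = 11.
Check: AVC at Q = 11 is $89 ≤ P, so revenue covers variable cost.
Profit = P·Q − TC = 419·11 − 1195 = $3414.

Produce at Q = 11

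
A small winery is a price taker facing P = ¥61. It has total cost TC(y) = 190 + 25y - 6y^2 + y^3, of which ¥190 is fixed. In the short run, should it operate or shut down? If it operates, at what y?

Produce at y = 6

From TC, MC = TC'(y) = 25 - 12y + 3y^2 and AVC = VC/y = 25 - 6y + y^2.
The AVC parabola has its vertex at y = 6/2 = 3, where AVC = 25 - 6·3 + 3^2 = ¥16.
P = ¥61 exceeds min AVC = ¥16, so the firm stays open.
Set P = MC: 61 = 25 - 12y + 3y^2 → -36 - 12y + 3y^2 = 0. The roots are y = -2 and y = 6; the profit-maximizing output is on the rising part of MC, so y* = 6.
Check: AVC at y = 6 is ¥25 ≤ P, so revenue covers variable cost.
Profit = P·y − TC = 61·6 − 340 = ¥26.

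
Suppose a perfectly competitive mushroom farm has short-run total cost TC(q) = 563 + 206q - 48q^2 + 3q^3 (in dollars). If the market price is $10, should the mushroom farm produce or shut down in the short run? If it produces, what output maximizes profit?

Shut down

Variable cost is VC = 206q - 48q^2 + 3q^3, so AVC = VC/q = 206 - 48q + 3q^2 and MC = dTC/dq = 206 - 96q + 9q^2.
The AVC parabola has its vertex at q = 48/6 = 8, where AVC = 206 - 48·8 + 3·8^2 = $14.
Since P = $10 < min AVC = $14, price fails to cover variable cost at any output.
Shutting down limits the loss to fixed cost, $563.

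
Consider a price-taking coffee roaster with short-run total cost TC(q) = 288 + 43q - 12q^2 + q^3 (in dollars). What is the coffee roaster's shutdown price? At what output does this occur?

$7 per unit, at q = 6

Short-run supply begins at min AVC. From VC = 43q - 12q^2 + q^3, AVC = 43 - 12q + q^2.
At the minimum of AVC, MC = AVC. MC = 43 - 24q + 3q^2; setting MC = AVC gives 2q^2 - 12q = 0, so q = 6. min AVC = 7.
So the shutdown price is $7.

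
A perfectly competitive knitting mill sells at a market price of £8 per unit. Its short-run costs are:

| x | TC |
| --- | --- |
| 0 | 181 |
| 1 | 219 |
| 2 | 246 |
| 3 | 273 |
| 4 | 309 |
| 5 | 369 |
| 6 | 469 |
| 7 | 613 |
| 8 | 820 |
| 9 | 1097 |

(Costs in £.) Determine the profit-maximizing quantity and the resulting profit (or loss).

Tabulate TR − TC: x=0: -181; x=1: -211; x=2: -230; x=3: -249; x=4: -277; x=5: -329; x=6: -421; x=7: -557; x=8: -756; x=9: -1025.
Profit is highest at x = 0. Equivalently, the lowest AVC in the table is 92/3 ≈ £30.67 at x = 3, and P = £8 falls below it — price never covers variable cost, so the firm shuts down and loses only its fixed cost.

x = 0 (shut down); profit = -£181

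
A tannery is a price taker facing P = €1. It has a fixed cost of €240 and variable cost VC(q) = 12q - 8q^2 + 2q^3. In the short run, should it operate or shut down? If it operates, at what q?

From TC, MC = TC'(q) = 12 - 16q + 6q^2 and AVC = VC/q = 12 - 8q + 2q^2.
The AVC parabola has its vertex at q = 8/4 = 2, where AVC = 12 - 8·2 + 2·2^2 = €4.
P = €1 lies below min AVC = €4; no output level covers variable cost.
Best response: produce nothing and absorb the €240 fixed cost.

Shut down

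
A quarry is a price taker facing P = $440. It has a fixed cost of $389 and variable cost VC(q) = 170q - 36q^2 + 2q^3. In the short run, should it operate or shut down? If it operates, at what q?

Produce at q = 15

Strip out fixed cost: VC = 170q - 36q^2 + 2q^3. Then AVC = 170 - 36q + 2q^2 and MC = 170 - 72q + 6q^2.
AVC hits its minimum where MC = AVC, at q = 9, giving min AVC = 170 - 36·9 + 2·9^2 = $8.
Since P = $440 ≥ min AVC = $8, price covers variable cost and the firm should produce.
Set P = MC: 440 = 170 - 72q + 6q^2 → -270 - 72q + 6q^2 = 0. The roots are q = -3 and q = 15; the profit-maximizing output is on the rising part of MC, so q* = 15.
Check: AVC at q = 15 is $80 ≤ P, so revenue covers variable cost.
Profit = P·q − TC = 440·15 − 1589 = $5011.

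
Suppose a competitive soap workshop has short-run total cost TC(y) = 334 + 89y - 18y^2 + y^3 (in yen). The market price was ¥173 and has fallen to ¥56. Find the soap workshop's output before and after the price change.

AVC = 89 - 18y + y^2, minimized at y = 9 where min AVC = ¥8. MC = 89 - 36y + 3y^2.
At P = ¥173 ≥ min AVC, set P = MC on the rising branch: y = 14.
At P = ¥56 ≥ min AVC, set P = MC: y = 11. The firm stays open but cuts output.

Output falls from 14 to 11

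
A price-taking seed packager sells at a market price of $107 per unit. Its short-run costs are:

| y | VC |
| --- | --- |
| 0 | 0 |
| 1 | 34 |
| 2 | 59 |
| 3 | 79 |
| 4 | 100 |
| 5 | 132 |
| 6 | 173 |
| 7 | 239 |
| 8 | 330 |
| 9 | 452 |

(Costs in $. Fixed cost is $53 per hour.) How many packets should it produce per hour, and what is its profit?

Compute π = P·y − TC at each output: y=0: -53; y=1: 20; y=2: 102; y=3: 189; y=4: 275; y=5: 350; y=6: 416; y=7: 457; y=8: 473; y=9: 458.
Profit is maximized at y = 8. AVC there is 330/8 = $41.25 ≤ P, so producing beats shutting down (which would give -$53).

y = 8; profit = $473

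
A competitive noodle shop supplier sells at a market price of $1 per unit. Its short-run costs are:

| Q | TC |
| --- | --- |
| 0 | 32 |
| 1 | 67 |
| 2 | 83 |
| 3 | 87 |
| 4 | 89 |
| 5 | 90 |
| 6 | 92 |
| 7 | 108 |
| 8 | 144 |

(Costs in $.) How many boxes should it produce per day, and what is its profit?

Q = 0 (shut down); profit = -$32

Profit at each row (π = 1Q − TC): Q=0: -32; Q=1: -66; Q=2: -81; Q=3: -84; Q=4: -85; Q=5: -85; Q=6: -86; Q=7: -101; Q=8: -136.
Profit is highest at Q = 0. Equivalently, the lowest AVC in the table is 60/6 ≈ $10 at Q = 6, and P = $1 falls below it — price never covers variable cost, so the firm shuts down and loses only its fixed cost.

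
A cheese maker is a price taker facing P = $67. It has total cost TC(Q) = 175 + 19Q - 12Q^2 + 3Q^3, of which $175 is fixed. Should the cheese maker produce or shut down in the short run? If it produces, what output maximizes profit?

From TC, MC = TC'(Q) = 19 - 24Q + 9Q^2 and AVC = VC/Q = 19 - 12Q + 3Q^2.
AVC is minimized where dAVC/dQ = -12 + 6Q = 0, at Q = 2; min AVC = 19 - 12·2 + 3·2^2 = $7.
P = $67 exceeds min AVC = $7, so the firm stays open.
P = MC gives -48 - 24Q + 9Q^2 = 0, with roots -4/3 and 4. Take the larger (rising MC): Q* = 4.
Check: AVC at Q = 4 is $19 ≤ P, so revenue covers variable cost.
Profit = P·Q − TC = 67·4 − 251 = $17.

Produce at Q = 4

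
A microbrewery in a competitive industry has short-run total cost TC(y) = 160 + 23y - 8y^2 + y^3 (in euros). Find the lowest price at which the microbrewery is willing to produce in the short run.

€7 per unit

The firm shuts down when price falls below the minimum of average variable cost. AVC = VC/y = 23 - 8y + y^2.
dAVC/dy = -8 + 2y = 0 gives y = 4. min AVC = 23 - 8·4 + 4^2 = 7.
The firm shuts down for any P below €7.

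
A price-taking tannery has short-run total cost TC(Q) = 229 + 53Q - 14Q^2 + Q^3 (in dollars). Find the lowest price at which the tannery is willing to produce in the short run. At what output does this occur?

The shutdown price is the minimum of AVC. VC = 53Q - 14Q^2 + Q^3, so AVC = 53 - 14Q + Q^2.
dAVC/dQ = -14 + 2Q = 0 gives Q = 7. min AVC = 53 - 14·7 + 7^2 = 4.
So the shutdown price is $4.

$4 per unit, at Q = 7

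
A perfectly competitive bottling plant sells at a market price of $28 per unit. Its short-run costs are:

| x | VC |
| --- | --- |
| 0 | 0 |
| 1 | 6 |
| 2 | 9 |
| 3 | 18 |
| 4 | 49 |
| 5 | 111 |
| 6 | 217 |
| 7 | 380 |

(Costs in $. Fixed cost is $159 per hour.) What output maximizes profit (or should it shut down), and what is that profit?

x = 3; profit = -$93

Profit at each row (π = 28x − TC): x=0: -159; x=1: -137; x=2: -112; x=3: -93; x=4: -96; x=5: -130; x=6: -208; x=7: -343.
Profit is maximized at x = 3. AVC there is 18/3 = $6 ≤ P, so producing beats shutting down (which would give -$159).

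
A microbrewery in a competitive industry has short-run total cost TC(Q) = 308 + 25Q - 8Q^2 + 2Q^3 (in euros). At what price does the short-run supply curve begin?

Short-run supply begins at min AVC. From VC = 25Q - 8Q^2 + 2Q^3, AVC = 25 - 8Q + 2Q^2.
dAVC/dQ = -8 + 4Q = 0 gives Q = 2. min AVC = 25 - 8·2 + 2·2^2 = 17.
The firm shuts down for any P below €17.

€17 per unit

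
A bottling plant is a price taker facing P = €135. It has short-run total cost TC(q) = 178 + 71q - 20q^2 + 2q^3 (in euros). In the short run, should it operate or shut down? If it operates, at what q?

Produce at q = 8

From TC, MC = TC'(q) = 71 - 40q + 6q^2 and AVC = VC/q = 71 - 20q + 2q^2.
AVC is minimized where dAVC/dq = -20 + 4q = 0, at q = 5; min AVC = 71 - 20·5 + 2·5^2 = €21.
Because €135 ≥ €21, revenue can cover variable cost; the firm operates.
Solving P = MC: -64 - 40q + 6q^2 = 0 ⇒ q = -4/3 or 8. On the upward-sloping branch, q* = 8.
Check: AVC at q = 8 is €39 ≤ P, so revenue covers variable cost.
Profit = P·q − TC = 135·8 − 490 = €590.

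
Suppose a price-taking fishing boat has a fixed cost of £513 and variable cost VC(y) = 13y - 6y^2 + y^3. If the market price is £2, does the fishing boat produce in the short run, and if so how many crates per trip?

From TC, MC = TC'(y) = 13 - 12y + 3y^2 and AVC = VC/y = 13 - 6y + y^2.
AVC is minimized where dAVC/dy = -6 + 2y = 0, at y = 3; min AVC = 13 - 6·3 + 3^2 = £4.
With P < min AVC (£2 < £4), every unit sold adds to the loss.
Shutting down limits the loss to fixed cost, £513.

Shut down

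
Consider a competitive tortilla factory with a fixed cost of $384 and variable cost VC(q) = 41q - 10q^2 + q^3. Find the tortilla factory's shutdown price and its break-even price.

Shutdown price = $16; break-even price = $73

Shutdown price = min AVC. AVC = 41 - 10q + q^2, with vertex at q = 5 and minimum $16.
ATC = 384/q + 41 - 10q + q^2. Setting dATC/dq = −384/q^2 − 10 + 2q = 0 gives q = 8 (since 2·8^3 − 10·8^2 = 384).
min ATC = 384/8 + 41 − 10·8 + 8^2 = $73. That is the break-even price.
For $16 ≤ P < $73 the firm produces at a loss; below $16 it shuts down.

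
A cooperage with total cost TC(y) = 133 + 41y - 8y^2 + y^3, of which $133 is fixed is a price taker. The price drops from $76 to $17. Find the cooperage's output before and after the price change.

Output falls from 7 to 0 (the firm shuts down)

AVC = 41 - 8y + y^2, minimized at y = 4 where min AVC = $25. MC = 41 - 16y + 3y^2.
At P = $76 ≥ min AVC, set P = MC on the rising branch: y = 7.
At P = $17 < min AVC = $25, price no longer covers variable cost at any output, so the firm shuts down: y = 0.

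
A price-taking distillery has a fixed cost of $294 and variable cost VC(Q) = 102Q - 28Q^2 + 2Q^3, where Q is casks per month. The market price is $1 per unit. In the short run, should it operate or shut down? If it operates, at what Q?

Shut down

From TC, MC = TC'(Q) = 102 - 56Q + 6Q^2 and AVC = VC/Q = 102 - 28Q + 2Q^2.
AVC hits its minimum where MC = AVC, at Q = 7, giving min AVC = 102 - 28·7 + 2·7^2 = $4.
P = $1 lies below min AVC = $4; no output level covers variable cost.
Best response: produce nothing and absorb the $294 fixed cost.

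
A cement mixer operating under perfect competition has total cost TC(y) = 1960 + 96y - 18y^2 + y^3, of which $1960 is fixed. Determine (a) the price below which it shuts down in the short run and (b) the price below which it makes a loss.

AVC = 96 - 18y + y^2; minimized at y = 9, giving min AVC = $15. That is the shutdown price.
ATC = 1960/y + 96 - 18y + y^2. Setting dATC/dy = −1960/y^2 − 18 + 2y = 0 gives y = 14 (since 2·14^3 − 18·14^2 = 1960).
min ATC = 1960/14 + 96 − 18·14 + 14^2 = $180. That is the break-even price.
For $15 ≤ P < $180 the firm produces at a loss; below $15 it shuts down.

Shutdown price = $15; break-even price = $180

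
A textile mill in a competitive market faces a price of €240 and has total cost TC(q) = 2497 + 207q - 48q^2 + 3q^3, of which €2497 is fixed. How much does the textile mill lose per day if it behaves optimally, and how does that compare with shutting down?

AVC = 207 - 48q + 3q^2; min AVC = €15 at q = 8. Since P = €240 ≥ min AVC, the firm produces.
With MC = 207 - 96q + 9q^2, P = MC on the upward-sloping part at q* = 11.
TR = 240·11 = 2640. TC = 2497 + 462 = 2959. Profit = 2640 − 2959 = -€319.
That loss of €319 beats the €2497 the firm would lose by shutting down; producing recovers €2178 of fixed cost.

Profit = -€319 at q = 11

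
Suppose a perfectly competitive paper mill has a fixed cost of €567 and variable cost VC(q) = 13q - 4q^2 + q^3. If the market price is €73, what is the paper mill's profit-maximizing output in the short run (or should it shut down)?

Produce at q = 6

Variable cost is VC = 13q - 4q^2 + q^3, so AVC = VC/q = 13 - 4q + q^2 and MC = dTC/dq = 13 - 8q + 3q^2.
The AVC parabola has its vertex at q = 4/2 = 2, where AVC = 13 - 4·2 + 2^2 = €9.
P = €73 exceeds min AVC = €9, so the firm stays open.
Solving P = MC: -60 - 8q + 3q^2 = 0 ⇒ q = -10/3 or 6. On the upward-sloping branch, q* = 6.
Check: AVC at q = 6 is €25 ≤ P, so revenue covers variable cost.
Profit = P·q − TC = 73·6 − 717 = -€279, a loss, but smaller than the €567 fixed cost the firm would lose by shutting down.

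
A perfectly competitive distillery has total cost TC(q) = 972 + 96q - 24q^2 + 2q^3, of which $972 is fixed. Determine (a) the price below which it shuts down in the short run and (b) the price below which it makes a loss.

Shutdown price = $24; break-even price = $150

AVC = 96 - 24q + 2q^2; minimized at q = 6, giving min AVC = $24. That is the shutdown price.
ATC = 972/q + 96 - 24q + 2q^2. Setting dATC/dq = −972/q^2 − 24 + 4q = 0 gives q = 9 (since 4·9^3 − 24·9^2 = 972).
min ATC = 972/9 + 96 − 24·9 + 2·9^2 = $150. That is the break-even price.
For $24 ≤ P < $150 the firm produces at a loss; below $24 it shuts down.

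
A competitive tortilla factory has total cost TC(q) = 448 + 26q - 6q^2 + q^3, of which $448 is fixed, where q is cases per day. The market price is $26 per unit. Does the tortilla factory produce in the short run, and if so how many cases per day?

Strip out fixed cost: VC = 26q - 6q^2 + q^3. Then AVC = 26 - 6q + q^2 and MC = 26 - 12q + 3q^2.
The AVC parabola has its vertex at q = 6/2 = 3, where AVC = 26 - 6·3 + 3^2 = $17.
Since P = $26 ≥ min AVC = $17, price covers variable cost and the firm should produce.
Set P = MC: 26 = 26 - 12q + 3q^2 → -12q + 3q^2 = 0. The roots are q = 0 and q = 4; the profit-maximizing output is on the rising part of MC, so q* = 4.
Check: AVC at q = 4 is $18 ≤ P, so revenue covers variable cost.
Profit = P·q − TC = 26·4 − 520 = -$416, a loss, but smaller than the $448 fixed cost the firm would lose by shutting down.

Produce at q = 4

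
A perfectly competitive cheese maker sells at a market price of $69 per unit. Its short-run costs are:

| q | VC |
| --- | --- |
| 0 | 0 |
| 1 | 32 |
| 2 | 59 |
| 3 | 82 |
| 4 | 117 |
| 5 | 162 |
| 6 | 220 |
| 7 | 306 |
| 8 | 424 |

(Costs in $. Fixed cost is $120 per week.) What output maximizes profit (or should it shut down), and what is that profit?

q = 6; profit = $74

Profit at each row (π = 69q − TC): q=0: -120; q=1: -83; q=2: -41; q=3: 5; q=4: 39; q=5: 63; q=6: 74; q=7: 57; q=8: 8.
Profit is maximized at q = 6. AVC there is 220/6 = $36.67 ≤ P, so producing beats shutting down (which would give -$120).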